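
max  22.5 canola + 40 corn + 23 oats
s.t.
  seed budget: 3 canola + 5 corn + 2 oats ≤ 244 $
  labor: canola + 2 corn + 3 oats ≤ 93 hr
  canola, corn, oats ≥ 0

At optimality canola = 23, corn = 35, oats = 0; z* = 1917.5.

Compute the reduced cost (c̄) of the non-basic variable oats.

-9.5

At the optimum: seed budget uses 244 of 244 (binding); labor uses 93 of 93 (binding).
From A_Bᵀ y = c: 3·y_seed budget + 1·y_labor = 22.5; 5·y_seed budget + 2·y_labor = 40.
Solving: y_seed budget = 5, y_labor = 7.5.
Reduced cost of oats: c₃ − yᵀa₃ = 23 − (5·2 + 7.5·3) = 23 − 32.5 = -9.5.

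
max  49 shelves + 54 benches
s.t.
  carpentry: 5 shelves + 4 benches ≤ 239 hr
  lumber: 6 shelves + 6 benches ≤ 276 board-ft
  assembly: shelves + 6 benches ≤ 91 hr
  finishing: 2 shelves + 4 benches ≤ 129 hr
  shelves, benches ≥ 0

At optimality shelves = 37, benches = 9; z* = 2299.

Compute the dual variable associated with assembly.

Binding: lumber and assembly. Non-binding: carpentry (18 unused), finishing (19 unused).
By complementary slackness, y = 0 for the non-binding constraints.
Dual feasibility on the basic columns requires 6·y_lumber + 1·y_assembly = 49, 6·y_lumber + 6·y_assembly = 54.
This yields shadow prices y_lumber = 8, y_assembly = 1.
Shadow price of assembly = 1.

1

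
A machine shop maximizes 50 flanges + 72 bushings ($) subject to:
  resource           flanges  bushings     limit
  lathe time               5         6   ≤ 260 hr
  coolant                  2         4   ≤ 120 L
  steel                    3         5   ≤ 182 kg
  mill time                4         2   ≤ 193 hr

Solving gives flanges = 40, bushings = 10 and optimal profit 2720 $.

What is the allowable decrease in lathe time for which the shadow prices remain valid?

80

Binding constraints: lathe time, coolant. The basis is B = [[5,6],[2,4]] with det 8.
Per unit decrease in lathe time, x* moves by d = (-0.5, 0.25).
The basis stays optimal until flanges reaches 0; allowable decrease = 80 hr.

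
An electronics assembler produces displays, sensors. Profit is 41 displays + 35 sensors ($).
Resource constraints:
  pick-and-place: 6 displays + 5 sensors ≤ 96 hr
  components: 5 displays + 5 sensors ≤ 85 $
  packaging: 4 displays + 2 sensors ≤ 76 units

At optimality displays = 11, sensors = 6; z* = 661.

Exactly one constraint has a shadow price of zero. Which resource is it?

pick-and-place: 96/96 (binding)
components: 85/85 (binding)
packaging: 56/76 (slack 20)
By complementary slackness, a constraint with positive slack has shadow price 0 → packaging.

packaging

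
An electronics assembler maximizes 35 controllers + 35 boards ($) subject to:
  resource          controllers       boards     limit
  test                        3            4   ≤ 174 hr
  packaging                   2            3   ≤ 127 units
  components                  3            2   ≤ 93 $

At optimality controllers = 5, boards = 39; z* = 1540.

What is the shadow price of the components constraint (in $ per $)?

Check each constraint at x*: test 171/174 (slack 3); packaging 127/127 (tight); components 93/93 (tight).
By complementary slackness, y = 0 for the non-binding constraint.
From A_Bᵀ y = c: 2·y_packaging + 3·y_components = 35; 3·y_packaging + 2·y_components = 35.
This yields shadow prices y_packaging = 7, y_components = 7.
Shadow price of components = 7.

7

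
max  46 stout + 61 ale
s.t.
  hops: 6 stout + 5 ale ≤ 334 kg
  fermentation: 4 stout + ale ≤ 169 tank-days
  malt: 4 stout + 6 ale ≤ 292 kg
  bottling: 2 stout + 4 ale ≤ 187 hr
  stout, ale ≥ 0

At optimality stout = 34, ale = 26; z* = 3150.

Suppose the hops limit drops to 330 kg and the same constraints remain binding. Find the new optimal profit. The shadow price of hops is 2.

Δb = -4, so new z* = 3150 + (2)·(-4) = 3150 − 8 = 3142.

3142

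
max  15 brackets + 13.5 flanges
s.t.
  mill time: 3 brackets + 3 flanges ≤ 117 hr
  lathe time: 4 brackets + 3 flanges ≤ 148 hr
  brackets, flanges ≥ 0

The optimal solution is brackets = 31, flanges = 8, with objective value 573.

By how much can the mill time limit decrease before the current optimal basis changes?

Binding constraints: mill time, lathe time. The basis is B = [[3,3],[4,3]] with det -3.
Per unit decrease in mill time, x* moves by d = (1, -1.3333).
The basis stays optimal until flanges reaches 0; allowable decrease = 6 hr.

6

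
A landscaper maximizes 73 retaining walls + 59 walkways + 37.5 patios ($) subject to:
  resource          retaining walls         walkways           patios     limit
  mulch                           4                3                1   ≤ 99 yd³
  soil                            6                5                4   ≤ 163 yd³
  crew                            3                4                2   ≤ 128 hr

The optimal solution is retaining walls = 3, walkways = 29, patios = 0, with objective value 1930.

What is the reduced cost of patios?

At the optimum: mulch uses 99 of 99 (binding); soil uses 163 of 163 (binding); crew uses 125 of 128 (slack = 3).
Slack constraints have shadow price 0 (complementary slackness).
The binding rows give the dual system: 4·y_mulch + 6·y_soil = 73 and 3·y_mulch + 5·y_soil = 59.
→ y_mulch = 5.5 and y_soil = 8.5.
Reduced cost of patios: c₃ − yᵀa₃ = 37.5 − (5.5·1 + 8.5·4) = 37.5 − 39.5 = -2.

-2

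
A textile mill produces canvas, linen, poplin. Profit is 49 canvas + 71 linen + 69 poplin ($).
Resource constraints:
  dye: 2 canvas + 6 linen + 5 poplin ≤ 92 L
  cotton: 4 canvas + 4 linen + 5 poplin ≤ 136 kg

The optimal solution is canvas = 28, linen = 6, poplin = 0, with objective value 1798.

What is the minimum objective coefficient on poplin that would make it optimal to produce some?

75

Both dye and cotton are binding at x*.
Dual feasibility on the basic columns requires 2·y_dye + 4·y_cotton = 49, 6·y_dye + 4·y_cotton = 71.
This yields shadow prices y_dye = 5.5, y_cotton = 9.5.
poplin enters the basis when its profit ≥ yᵀa₃ = 5.5·5 + 9.5·5 = 75.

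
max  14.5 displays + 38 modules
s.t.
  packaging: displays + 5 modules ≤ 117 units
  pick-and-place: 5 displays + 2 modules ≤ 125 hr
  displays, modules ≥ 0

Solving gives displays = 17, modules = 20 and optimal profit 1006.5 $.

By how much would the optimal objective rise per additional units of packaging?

7

Both packaging and pick-and-place are binding at x*.
From A_Bᵀ y = c: 1·y_packaging + 5·y_pick-and-place = 14.5; 5·y_packaging + 2·y_pick-and-place = 38.
This yields shadow prices y_packaging = 7, y_pick-and-place = 1.5.
Shadow price of packaging = 7.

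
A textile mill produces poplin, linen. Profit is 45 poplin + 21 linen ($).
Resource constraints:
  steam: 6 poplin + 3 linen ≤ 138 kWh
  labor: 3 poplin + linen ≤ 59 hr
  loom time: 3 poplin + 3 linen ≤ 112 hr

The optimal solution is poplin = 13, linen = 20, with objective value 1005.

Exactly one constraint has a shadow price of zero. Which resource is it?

loom time

steam: 138/138 (binding)
labor: 59/59 (binding)
loom time: 99/112 (slack 13)
By complementary slackness, a constraint with positive slack has shadow price 0 → loom time.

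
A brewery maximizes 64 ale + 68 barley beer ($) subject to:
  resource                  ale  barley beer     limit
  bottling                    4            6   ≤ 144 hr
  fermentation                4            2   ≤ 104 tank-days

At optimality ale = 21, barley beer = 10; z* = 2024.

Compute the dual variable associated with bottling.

9

At the optimum: bottling uses 144 of 144 (binding); fermentation uses 104 of 104 (binding).
From A_Bᵀ y = c: 4·y_bottling + 4·y_fermentation = 64; 6·y_bottling + 2·y_fermentation = 68.
This yields shadow prices y_bottling = 9, y_fermentation = 7.
Shadow price of bottling = 9.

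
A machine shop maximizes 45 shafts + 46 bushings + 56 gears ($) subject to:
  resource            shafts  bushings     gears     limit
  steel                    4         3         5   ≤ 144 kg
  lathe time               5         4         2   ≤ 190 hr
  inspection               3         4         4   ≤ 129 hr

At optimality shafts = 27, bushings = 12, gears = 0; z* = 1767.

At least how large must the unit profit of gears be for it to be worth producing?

58

Check each constraint at x*: steel 144/144 (tight); lathe time 183/190 (slack 7); inspection 129/129 (tight).
By complementary slackness, y = 0 for the non-binding constraint.
From A_Bᵀ y = c: 4·y_steel + 3·y_inspection = 45; 3·y_steel + 4·y_inspection = 46.
Solving: y_steel = 6, y_inspection = 7.
gears enters the basis when its profit ≥ yᵀa₃ = 6·5 + 7·4 = 58.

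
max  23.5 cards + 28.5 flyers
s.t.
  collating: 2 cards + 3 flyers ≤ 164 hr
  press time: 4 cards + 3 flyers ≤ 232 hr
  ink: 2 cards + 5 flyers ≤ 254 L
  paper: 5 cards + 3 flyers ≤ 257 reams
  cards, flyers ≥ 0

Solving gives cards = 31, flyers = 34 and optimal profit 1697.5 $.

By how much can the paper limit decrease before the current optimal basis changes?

Binding constraints: collating, paper. The basis is B = [[2,3],[5,3]] with det -9.
Per unit decrease in paper, x* moves by d = (-0.3333, 0.2222).
The basis stays optimal until ink becomes binding; allowable decrease = 49.5 reams.

49.5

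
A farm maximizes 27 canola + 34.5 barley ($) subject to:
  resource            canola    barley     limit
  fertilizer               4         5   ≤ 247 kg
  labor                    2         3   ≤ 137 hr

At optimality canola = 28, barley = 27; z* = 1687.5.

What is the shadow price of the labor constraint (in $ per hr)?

1.5

Both fertilizer and labor are binding at x*.
The binding rows give the dual system: 4·y_fertilizer + 2·y_labor = 27 and 5·y_fertilizer + 3·y_labor = 34.5.
Solving: y_fertilizer = 6, y_labor = 1.5.
Shadow price of labor = 1.5.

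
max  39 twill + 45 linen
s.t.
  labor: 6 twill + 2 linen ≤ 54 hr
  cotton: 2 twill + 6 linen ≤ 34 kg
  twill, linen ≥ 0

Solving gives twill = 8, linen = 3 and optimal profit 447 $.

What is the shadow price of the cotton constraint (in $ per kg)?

6

Check each constraint at x*: labor 54/54 (tight); cotton 34/34 (tight).
The binding rows give the dual system: 6·y_labor + 2·y_cotton = 39 and 2·y_labor + 6·y_cotton = 45.
This yields shadow prices y_labor = 4.5, y_cotton = 6.
Shadow price of cotton = 6.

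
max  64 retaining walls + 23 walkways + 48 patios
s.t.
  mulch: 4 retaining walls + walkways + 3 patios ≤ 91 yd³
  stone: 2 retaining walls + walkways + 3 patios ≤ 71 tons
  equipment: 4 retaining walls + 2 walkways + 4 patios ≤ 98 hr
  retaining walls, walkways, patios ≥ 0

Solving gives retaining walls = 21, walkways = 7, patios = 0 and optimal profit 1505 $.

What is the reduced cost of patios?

Binding: mulch and equipment. Non-binding: stone (22 unused).
Since stone is not tight, its dual is 0.
Dual feasibility on the basic columns requires 4·y_mulch + 4·y_equipment = 64, 1·y_mulch + 2·y_equipment = 23.
This yields shadow prices y_mulch = 9, y_equipment = 7.
Reduced cost of patios: c₃ − yᵀa₃ = 48 − (9·3 + 7·4) = 48 − 55 = -7.

-7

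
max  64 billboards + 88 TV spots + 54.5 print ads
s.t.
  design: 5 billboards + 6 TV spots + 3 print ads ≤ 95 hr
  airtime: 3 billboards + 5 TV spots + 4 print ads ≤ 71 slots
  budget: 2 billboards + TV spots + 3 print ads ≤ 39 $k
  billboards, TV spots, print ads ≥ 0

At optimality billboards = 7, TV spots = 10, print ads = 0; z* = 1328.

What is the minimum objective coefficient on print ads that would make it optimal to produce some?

56

Binding: design and airtime. Non-binding: budget (15 unused).
By complementary slackness, y = 0 for the non-binding constraint.
From A_Bᵀ y = c: 5·y_design + 3·y_airtime = 64; 6·y_design + 5·y_airtime = 88.
Solving: y_design = 8, y_airtime = 8.
print ads enters the basis when its profit ≥ yᵀa₃ = 8·3 + 8·4 = 56.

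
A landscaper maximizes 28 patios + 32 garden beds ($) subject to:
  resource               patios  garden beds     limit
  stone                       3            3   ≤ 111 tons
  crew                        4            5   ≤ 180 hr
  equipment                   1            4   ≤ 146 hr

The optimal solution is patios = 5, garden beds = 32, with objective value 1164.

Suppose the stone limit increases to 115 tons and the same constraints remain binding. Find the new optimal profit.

Binding: stone and crew. Non-binding: equipment (13 unused).
By complementary slackness, y = 0 for the non-binding constraint.
Dual feasibility on the basic columns requires 3·y_stone + 4·y_crew = 28, 3·y_stone + 5·y_crew = 32.
This yields shadow prices y_stone = 4, y_crew = 4.
Δz = y_stone·Δb = 4 × (4) = 16, so new z* = 1164 + 16 = 1180.

1180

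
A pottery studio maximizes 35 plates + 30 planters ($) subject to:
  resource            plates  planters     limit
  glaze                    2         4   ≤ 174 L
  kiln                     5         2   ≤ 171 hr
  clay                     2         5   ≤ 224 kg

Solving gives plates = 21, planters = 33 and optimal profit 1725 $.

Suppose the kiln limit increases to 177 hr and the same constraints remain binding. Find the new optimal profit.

At the optimum: glaze uses 174 of 174 (binding); kiln uses 171 of 171 (binding); clay uses 207 of 224 (slack = 17).
Since clay is not tight, its dual is 0.
From A_Bᵀ y = c: 2·y_glaze + 5·y_kiln = 35; 4·y_glaze + 2·y_kiln = 30.
→ y_glaze = 5 and y_kiln = 5.
Δz = y_kiln·Δb = 5 × (6) = 30, so new z* = 1725 + 30 = 1755.

1755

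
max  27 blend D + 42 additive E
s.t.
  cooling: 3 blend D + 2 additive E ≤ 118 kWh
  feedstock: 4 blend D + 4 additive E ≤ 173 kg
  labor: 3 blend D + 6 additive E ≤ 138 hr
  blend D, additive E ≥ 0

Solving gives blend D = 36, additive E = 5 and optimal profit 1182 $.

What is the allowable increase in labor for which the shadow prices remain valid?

27

Binding constraints: cooling, labor. The basis is B = [[3,2],[3,6]] with det 12.
Per unit increase in labor, x* moves by d = (-0.1667, 0.25).
The basis stays optimal until feedstock becomes binding; allowable increase = 27 hr.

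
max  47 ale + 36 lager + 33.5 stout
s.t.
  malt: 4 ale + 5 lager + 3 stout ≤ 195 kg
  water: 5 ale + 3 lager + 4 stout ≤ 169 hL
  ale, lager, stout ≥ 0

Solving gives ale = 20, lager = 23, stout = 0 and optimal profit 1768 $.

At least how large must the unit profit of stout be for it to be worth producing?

Both malt and water are binding at x*.
From A_Bᵀ y = c: 4·y_malt + 5·y_water = 47; 5·y_malt + 3·y_water = 36.
Solving: y_malt = 3, y_water = 7.
stout enters the basis when its profit ≥ yᵀa₃ = 3·3 + 7·4 = 37.

37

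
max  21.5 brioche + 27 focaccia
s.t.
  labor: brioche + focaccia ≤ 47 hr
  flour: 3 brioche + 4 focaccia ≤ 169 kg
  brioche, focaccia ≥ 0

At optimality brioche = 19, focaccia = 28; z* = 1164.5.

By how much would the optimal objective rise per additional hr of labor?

5

At the optimum: labor uses 47 of 47 (binding); flour uses 169 of 169 (binding).
Dual feasibility on the basic columns requires 1·y_labor + 3·y_flour = 21.5, 1·y_labor + 4·y_flour = 27.
Solving: y_labor = 5, y_flour = 5.5.
Shadow price of labor = 5.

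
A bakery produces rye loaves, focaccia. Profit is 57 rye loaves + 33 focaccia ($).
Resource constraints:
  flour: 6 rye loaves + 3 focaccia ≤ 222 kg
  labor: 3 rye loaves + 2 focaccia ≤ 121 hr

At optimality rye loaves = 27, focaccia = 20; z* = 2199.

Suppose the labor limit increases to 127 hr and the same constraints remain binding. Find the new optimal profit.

2253

Check each constraint at x*: flour 222/222 (tight); labor 121/121 (tight).
From A_Bᵀ y = c: 6·y_flour + 3·y_labor = 57; 3·y_flour + 2·y_labor = 33.
Solving: y_flour = 5, y_labor = 9.
Δz = y_labor·Δb = 9 × (6) = 54, so new z* = 2199 + 54 = 2253.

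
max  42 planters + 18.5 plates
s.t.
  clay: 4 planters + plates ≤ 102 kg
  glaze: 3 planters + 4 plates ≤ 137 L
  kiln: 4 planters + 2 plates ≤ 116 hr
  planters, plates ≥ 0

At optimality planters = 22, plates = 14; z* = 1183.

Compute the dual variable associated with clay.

2.5

At the optimum: clay uses 102 of 102 (binding); glaze uses 122 of 137 (slack = 15); kiln uses 116 of 116 (binding).
By complementary slackness, y = 0 for the non-binding constraint.
From A_Bᵀ y = c: 4·y_clay + 4·y_kiln = 42; 1·y_clay + 2·y_kiln = 18.5.
Solving: y_clay = 2.5, y_kiln = 8.
Shadow price of clay = 2.5.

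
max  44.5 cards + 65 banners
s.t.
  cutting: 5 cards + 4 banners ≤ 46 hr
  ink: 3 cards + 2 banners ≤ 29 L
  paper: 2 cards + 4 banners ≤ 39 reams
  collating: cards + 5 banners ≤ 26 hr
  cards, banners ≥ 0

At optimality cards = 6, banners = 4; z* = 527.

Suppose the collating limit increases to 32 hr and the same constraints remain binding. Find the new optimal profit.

569

At the optimum: cutting uses 46 of 46 (binding); ink uses 26 of 29 (slack = 3); paper uses 28 of 39 (slack = 11); collating uses 26 of 26 (binding).
Since ink, paper are not tight, their duals are 0.
Dual feasibility on the basic columns requires 5·y_cutting + 1·y_collating = 44.5, 4·y_cutting + 5·y_collating = 65.
Solving: y_cutting = 7.5, y_collating = 7.
Δz = y_collating·Δb = 7 × (6) = 42, so new z* = 527 + 42 = 569.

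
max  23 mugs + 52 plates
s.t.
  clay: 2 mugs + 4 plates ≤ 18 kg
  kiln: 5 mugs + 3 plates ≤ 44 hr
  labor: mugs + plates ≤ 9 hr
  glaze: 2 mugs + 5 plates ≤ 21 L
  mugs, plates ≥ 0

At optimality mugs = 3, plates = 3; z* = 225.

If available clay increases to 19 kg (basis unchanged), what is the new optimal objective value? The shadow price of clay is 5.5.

230.5

Δb = 1, so new z* = 225 + (5.5)·(1) = 225 + 5.5 = 230.5.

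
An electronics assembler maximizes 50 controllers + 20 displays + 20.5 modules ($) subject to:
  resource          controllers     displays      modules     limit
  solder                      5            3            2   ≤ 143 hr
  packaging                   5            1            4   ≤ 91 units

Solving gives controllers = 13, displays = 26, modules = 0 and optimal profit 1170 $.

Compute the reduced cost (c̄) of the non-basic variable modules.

At the optimum: solder uses 143 of 143 (binding); packaging uses 91 of 91 (binding).
Dual feasibility on the basic columns requires 5·y_solder + 5·y_packaging = 50, 3·y_solder + 1·y_packaging = 20.
This yields shadow prices y_solder = 5, y_packaging = 5.
Reduced cost of modules: c₃ − yᵀa₃ = 20.5 − (5·2 + 5·4) = 20.5 − 30 = -9.5.

-9.5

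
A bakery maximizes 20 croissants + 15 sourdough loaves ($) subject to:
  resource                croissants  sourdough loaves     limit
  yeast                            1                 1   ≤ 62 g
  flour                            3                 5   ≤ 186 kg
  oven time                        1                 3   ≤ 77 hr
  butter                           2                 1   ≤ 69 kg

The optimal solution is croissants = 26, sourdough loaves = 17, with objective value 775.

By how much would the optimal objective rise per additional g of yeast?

0

At the optimum: yeast uses 43 of 62 (slack = 19); flour uses 163 of 186 (slack = 23); oven time uses 77 of 77 (binding); butter uses 69 of 69 (binding).
By complementary slackness, y = 0 for the non-binding constraints.
From A_Bᵀ y = c: 1·y_oven time + 2·y_butter = 20; 3·y_oven time + 1·y_butter = 15.
Solving: y_oven time = 2, y_butter = 9.
Shadow price of yeast = 0.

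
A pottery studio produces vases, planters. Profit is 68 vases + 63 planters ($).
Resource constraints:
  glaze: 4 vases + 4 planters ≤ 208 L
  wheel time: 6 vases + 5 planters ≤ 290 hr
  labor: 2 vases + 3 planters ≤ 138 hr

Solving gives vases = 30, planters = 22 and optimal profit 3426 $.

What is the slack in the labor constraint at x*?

labor used = 2·30 + 3·22 = 126; slack = 138 − 126 = 12.

12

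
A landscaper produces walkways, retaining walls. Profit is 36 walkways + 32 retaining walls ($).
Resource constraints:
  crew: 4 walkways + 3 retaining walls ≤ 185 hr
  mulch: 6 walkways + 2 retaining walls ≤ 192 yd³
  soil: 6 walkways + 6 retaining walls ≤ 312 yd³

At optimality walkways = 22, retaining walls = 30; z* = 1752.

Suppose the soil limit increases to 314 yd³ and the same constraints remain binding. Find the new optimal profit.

1762

At the optimum: crew uses 178 of 185 (slack = 7); mulch uses 192 of 192 (binding); soil uses 312 of 312 (binding).
By complementary slackness, y = 0 for the non-binding constraint.
From A_Bᵀ y = c: 6·y_mulch + 6·y_soil = 36; 2·y_mulch + 6·y_soil = 32.
This yields shadow prices y_mulch = 1, y_soil = 5.
Δz = y_soil·Δb = 5 × (2) = 10, so new z* = 1752 + 10 = 1762.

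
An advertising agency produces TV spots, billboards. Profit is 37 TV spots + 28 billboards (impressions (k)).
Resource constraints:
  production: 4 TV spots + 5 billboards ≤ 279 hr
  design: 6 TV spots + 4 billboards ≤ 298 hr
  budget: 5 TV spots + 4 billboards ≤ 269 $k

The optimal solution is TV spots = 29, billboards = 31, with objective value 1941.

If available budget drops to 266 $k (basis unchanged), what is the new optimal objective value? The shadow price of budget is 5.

1926

Δb = -3, so new z* = 1941 + (5)·(-3) = 1941 − 15 = 1926.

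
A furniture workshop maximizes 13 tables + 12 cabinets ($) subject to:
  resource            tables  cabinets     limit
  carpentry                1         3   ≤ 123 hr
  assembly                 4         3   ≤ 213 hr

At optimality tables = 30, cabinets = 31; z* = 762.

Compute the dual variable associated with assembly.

3

Both carpentry and assembly are binding at x*.
From A_Bᵀ y = c: 1·y_carpentry + 4·y_assembly = 13; 3·y_carpentry + 3·y_assembly = 12.
Solving: y_carpentry = 1, y_assembly = 3.
Shadow price of assembly = 3.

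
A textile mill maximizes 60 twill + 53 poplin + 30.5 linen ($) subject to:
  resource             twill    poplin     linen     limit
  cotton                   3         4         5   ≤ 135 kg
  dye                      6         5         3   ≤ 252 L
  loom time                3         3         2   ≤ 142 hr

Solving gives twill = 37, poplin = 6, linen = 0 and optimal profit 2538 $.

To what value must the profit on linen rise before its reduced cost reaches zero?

At the optimum: cotton uses 135 of 135 (binding); dye uses 252 of 252 (binding); loom time uses 129 of 142 (slack = 13).
By complementary slackness, y = 0 for the non-binding constraint.
From A_Bᵀ y = c: 3·y_cotton + 6·y_dye = 60; 4·y_cotton + 5·y_dye = 53.
Solving: y_cotton = 2, y_dye = 9.
linen enters the basis when its profit ≥ yᵀa₃ = 2·5 + 9·3 = 37.

37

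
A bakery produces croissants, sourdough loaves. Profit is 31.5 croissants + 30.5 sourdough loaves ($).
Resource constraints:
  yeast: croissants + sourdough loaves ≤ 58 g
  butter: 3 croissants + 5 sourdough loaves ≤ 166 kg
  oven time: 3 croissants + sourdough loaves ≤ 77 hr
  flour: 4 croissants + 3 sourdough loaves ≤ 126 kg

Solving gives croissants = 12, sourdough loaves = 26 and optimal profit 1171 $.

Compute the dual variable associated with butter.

2.5

Check each constraint at x*: yeast 38/58 (slack 20); butter 166/166 (tight); oven time 62/77 (slack 15); flour 126/126 (tight).
By complementary slackness, y = 0 for the non-binding constraints.
Dual feasibility on the basic columns requires 3·y_butter + 4·y_flour = 31.5, 5·y_butter + 3·y_flour = 30.5.
Solving: y_butter = 2.5, y_flour = 6.
Shadow price of butter = 2.5.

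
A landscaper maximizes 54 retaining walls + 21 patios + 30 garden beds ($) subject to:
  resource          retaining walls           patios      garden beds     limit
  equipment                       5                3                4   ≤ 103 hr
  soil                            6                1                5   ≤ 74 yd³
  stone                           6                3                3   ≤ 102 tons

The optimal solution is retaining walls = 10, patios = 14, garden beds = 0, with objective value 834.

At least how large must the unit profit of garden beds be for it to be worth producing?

33

Binding: soil and stone. Non-binding: equipment (11 unused).
By complementary slackness, y = 0 for the non-binding constraint.
The binding rows give the dual system: 6·y_soil + 6·y_stone = 54 and 1·y_soil + 3·y_stone = 21.
→ y_soil = 3 and y_stone = 6.
garden beds enters the basis when its profit ≥ yᵀa₃ = 3·5 + 6·3 = 33.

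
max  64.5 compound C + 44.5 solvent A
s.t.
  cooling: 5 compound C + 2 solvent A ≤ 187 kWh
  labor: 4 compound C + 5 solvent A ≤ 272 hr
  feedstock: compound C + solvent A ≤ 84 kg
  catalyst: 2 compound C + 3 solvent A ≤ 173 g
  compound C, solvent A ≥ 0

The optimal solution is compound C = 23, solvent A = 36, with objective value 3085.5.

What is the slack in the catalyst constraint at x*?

catalyst used = 2·23 + 3·36 = 154; slack = 173 − 154 = 19.

19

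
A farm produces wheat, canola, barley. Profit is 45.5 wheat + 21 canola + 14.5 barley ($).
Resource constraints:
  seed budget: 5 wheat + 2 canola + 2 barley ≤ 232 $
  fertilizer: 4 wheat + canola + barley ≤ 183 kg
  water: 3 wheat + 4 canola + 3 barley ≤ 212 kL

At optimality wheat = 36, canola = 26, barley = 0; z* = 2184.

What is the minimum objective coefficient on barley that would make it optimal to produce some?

20

Binding: seed budget and water. Non-binding: fertilizer (13 unused).
Since fertilizer is not tight, its dual is 0.
From A_Bᵀ y = c: 5·y_seed budget + 3·y_water = 45.5; 2·y_seed budget + 4·y_water = 21.
→ y_seed budget = 8.5 and y_water = 1.
barley enters the basis when its profit ≥ yᵀa₃ = 8.5·2 + 1·3 = 20.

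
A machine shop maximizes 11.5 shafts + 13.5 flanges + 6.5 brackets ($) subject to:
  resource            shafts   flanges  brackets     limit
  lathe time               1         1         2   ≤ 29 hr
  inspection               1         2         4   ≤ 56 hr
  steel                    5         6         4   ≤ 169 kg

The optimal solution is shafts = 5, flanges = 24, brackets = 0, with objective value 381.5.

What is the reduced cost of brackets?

Check each constraint at x*: lathe time 29/29 (tight); inspection 53/56 (slack 3); steel 169/169 (tight).
By complementary slackness, y = 0 for the non-binding constraint.
Dual feasibility on the basic columns requires 1·y_lathe time + 5·y_steel = 11.5, 1·y_lathe time + 6·y_steel = 13.5.
Solving: y_lathe time = 1.5, y_steel = 2.
Reduced cost of brackets: c₃ − yᵀa₃ = 6.5 − (1.5·2 + 2·4) = 6.5 − 11 = -4.5.

-4.5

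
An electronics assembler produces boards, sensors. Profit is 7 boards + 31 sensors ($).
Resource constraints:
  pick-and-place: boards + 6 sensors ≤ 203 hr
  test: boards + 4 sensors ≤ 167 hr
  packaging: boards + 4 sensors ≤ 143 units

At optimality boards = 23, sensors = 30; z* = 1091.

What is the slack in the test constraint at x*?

test used = 1·23 + 4·30 = 143; slack = 167 − 143 = 24.

24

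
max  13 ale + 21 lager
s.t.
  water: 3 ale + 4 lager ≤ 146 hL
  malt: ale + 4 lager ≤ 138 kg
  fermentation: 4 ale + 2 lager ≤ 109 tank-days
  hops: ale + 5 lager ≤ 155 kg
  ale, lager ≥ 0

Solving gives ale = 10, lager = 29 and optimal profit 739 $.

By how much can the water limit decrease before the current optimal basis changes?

Binding constraints: water, hops. The basis is B = [[3,4],[1,5]] with det 11.
Per unit decrease in water, x* moves by d = (-0.4545, 0.0909).
The basis stays optimal until ale reaches 0; allowable decrease = 22 hL.

22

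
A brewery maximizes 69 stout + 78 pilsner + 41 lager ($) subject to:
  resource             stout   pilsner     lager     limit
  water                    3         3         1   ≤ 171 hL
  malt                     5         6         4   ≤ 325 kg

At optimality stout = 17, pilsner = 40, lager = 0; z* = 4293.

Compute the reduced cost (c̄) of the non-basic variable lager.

At the optimum: water uses 171 of 171 (binding); malt uses 325 of 325 (binding).
From A_Bᵀ y = c: 3·y_water + 5·y_malt = 69; 3·y_water + 6·y_malt = 78.
→ y_water = 8 and y_malt = 9.
Reduced cost of lager: c₃ − yᵀa₃ = 41 − (8·1 + 9·4) = 41 − 44 = -3.

-3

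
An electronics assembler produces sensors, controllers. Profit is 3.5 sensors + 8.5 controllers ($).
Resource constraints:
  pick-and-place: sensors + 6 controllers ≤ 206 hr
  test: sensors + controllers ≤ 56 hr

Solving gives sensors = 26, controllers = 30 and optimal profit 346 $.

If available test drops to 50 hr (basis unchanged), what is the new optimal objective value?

Both pick-and-place and test are binding at x*.
From A_Bᵀ y = c: 1·y_pick-and-place + 1·y_test = 3.5; 6·y_pick-and-place + 1·y_test = 8.5.
This yields shadow prices y_pick-and-place = 1, y_test = 2.5.
Δz = y_test·Δb = 2.5 × (-6) = -15, so new z* = 346 − 15 = 331.

331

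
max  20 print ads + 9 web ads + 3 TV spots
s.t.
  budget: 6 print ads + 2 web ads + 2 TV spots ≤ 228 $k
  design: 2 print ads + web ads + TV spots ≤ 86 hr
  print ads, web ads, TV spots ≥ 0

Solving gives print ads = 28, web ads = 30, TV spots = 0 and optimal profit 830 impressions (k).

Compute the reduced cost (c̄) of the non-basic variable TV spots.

-6

Both budget and design are binding at x*.
The binding rows give the dual system: 6·y_budget + 2·y_design = 20 and 2·y_budget + 1·y_design = 9.
This yields shadow prices y_budget = 1, y_design = 7.
Reduced cost of TV spots: c₃ − yᵀa₃ = 3 − (1·2 + 7·1) = 3 − 9 = -6.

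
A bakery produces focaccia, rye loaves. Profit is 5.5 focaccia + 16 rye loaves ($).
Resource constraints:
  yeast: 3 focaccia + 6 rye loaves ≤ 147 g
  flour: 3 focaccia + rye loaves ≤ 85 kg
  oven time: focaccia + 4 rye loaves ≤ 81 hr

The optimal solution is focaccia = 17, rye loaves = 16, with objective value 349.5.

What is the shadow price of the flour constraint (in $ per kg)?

0

Check each constraint at x*: yeast 147/147 (tight); flour 67/85 (slack 18); oven time 81/81 (tight).
By complementary slackness, y = 0 for the non-binding constraint.
The binding rows give the dual system: 3·y_yeast + 1·y_oven time = 5.5 and 6·y_yeast + 4·y_oven time = 16.
Solving: y_yeast = 1, y_oven time = 2.5.
Shadow price of flour = 0.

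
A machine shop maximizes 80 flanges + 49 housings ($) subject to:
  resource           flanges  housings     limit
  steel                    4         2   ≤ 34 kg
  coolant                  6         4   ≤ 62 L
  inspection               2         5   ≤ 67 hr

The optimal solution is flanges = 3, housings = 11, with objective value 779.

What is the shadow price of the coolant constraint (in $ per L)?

9

Binding: steel and coolant. Non-binding: inspection (6 unused).
Since inspection is not tight, its dual is 0.
From A_Bᵀ y = c: 4·y_steel + 6·y_coolant = 80; 2·y_steel + 4·y_coolant = 49.
Solving: y_steel = 6.5, y_coolant = 9.
Shadow price of coolant = 9.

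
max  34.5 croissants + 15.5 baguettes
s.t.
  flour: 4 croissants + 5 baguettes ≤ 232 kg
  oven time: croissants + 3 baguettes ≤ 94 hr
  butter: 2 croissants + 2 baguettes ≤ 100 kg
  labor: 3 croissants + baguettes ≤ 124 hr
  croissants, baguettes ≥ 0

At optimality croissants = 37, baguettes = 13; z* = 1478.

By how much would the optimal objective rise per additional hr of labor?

Check each constraint at x*: flour 213/232 (slack 19); oven time 76/94 (slack 18); butter 100/100 (tight); labor 124/124 (tight).
Since flour, oven time are not tight, their duals are 0.
Dual feasibility on the basic columns requires 2·y_butter + 3·y_labor = 34.5, 2·y_butter + 1·y_labor = 15.5.
This yields shadow prices y_butter = 3, y_labor = 9.5.
Shadow price of labor = 9.5.

9.5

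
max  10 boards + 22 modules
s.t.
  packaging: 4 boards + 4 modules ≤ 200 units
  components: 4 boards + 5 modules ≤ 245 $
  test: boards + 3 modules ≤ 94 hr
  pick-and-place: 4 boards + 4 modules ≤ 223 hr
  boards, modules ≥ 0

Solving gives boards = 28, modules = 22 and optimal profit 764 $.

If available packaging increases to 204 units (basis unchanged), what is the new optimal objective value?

Check each constraint at x*: packaging 200/200 (tight); components 222/245 (slack 23); test 94/94 (tight); pick-and-place 200/223 (slack 23).
Since components, pick-and-place are not tight, their duals are 0.
The binding rows give the dual system: 4·y_packaging + 1·y_test = 10 and 4·y_packaging + 3·y_test = 22.
→ y_packaging = 1 and y_test = 6.
Δz = y_packaging·Δb = 1 × (4) = 4, so new z* = 764 + 4 = 768.

768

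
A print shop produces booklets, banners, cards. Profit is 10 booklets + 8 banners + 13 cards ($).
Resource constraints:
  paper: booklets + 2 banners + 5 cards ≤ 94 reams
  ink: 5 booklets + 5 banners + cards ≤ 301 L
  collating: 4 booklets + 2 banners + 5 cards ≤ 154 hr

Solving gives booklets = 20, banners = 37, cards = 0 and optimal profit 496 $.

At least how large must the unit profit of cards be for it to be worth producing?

20

Binding: paper and collating. Non-binding: ink (16 unused).
Slack constraints have shadow price 0 (complementary slackness).
Dual feasibility on the basic columns requires 1·y_paper + 4·y_collating = 10, 2·y_paper + 2·y_collating = 8.
Solving: y_paper = 2, y_collating = 2.
cards enters the basis when its profit ≥ yᵀa₃ = 2·5 + 2·5 = 20.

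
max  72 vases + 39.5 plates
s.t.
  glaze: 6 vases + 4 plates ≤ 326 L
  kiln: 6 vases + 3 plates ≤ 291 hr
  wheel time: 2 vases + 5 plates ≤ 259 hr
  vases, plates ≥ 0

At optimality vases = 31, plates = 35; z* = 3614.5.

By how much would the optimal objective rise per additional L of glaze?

At the optimum: glaze uses 326 of 326 (binding); kiln uses 291 of 291 (binding); wheel time uses 237 of 259 (slack = 22).
By complementary slackness, y = 0 for the non-binding constraint.
Dual feasibility on the basic columns requires 6·y_glaze + 6·y_kiln = 72, 4·y_glaze + 3·y_kiln = 39.5.
This yields shadow prices y_glaze = 3.5, y_kiln = 8.5.
Shadow price of glaze = 3.5.

3.5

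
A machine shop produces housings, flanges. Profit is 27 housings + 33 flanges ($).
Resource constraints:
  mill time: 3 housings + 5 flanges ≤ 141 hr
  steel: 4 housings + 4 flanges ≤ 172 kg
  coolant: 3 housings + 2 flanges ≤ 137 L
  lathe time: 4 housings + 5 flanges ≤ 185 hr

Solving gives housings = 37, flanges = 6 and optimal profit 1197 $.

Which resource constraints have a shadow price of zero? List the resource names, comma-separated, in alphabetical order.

mill time: 141/141 (binding)
steel: 172/172 (binding)
coolant: 123/137 (slack 14)
lathe time: 178/185 (slack 7)
By complementary slackness, a constraint with positive slack has shadow price 0 → coolant, lathe time.

coolant, lathe time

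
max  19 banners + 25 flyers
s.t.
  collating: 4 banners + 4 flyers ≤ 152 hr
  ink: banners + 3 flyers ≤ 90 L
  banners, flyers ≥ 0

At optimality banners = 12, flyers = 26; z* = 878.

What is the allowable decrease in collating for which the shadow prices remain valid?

32

Binding constraints: collating, ink. The basis is B = [[4,4],[1,3]] with det 8.
Per unit decrease in collating, x* moves by d = (-0.375, 0.125).
The basis stays optimal until banners reaches 0; allowable decrease = 32 hr.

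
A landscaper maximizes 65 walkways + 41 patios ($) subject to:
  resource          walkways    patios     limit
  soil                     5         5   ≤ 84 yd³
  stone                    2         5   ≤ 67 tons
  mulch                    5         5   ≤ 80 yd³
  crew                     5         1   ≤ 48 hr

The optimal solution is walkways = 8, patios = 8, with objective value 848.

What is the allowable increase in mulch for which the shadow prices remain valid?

4

Binding constraints: mulch, crew. The basis is B = [[5,5],[5,1]] with det -20.
Per unit increase in mulch, x* moves by d = (-0.05, 0.25).
The basis stays optimal until soil becomes binding; allowable increase = 4 yd³.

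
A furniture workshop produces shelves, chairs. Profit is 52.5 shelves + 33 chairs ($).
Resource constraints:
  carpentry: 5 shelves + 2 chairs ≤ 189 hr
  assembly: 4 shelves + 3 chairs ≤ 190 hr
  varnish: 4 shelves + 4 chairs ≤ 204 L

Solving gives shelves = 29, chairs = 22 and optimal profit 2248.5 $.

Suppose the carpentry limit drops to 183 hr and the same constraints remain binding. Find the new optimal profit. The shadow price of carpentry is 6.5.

2209.5

Δb = -6, so new z* = 2248.5 + (6.5)·(-6) = 2248.5 − 39 = 2209.5.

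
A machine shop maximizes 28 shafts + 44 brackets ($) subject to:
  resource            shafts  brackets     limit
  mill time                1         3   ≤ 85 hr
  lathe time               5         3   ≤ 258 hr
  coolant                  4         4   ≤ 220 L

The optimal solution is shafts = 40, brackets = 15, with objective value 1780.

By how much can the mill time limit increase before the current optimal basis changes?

80

Binding constraints: mill time, coolant. The basis is B = [[1,3],[4,4]] with det -8.
Per unit increase in mill time, x* moves by d = (-0.5, 0.5).
The basis stays optimal until shafts reaches 0; allowable increase = 80 hr.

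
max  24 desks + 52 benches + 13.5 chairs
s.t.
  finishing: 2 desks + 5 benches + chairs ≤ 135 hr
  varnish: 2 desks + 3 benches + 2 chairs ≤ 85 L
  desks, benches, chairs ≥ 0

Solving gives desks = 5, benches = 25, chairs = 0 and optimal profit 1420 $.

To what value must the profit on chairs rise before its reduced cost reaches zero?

At the optimum: finishing uses 135 of 135 (binding); varnish uses 85 of 85 (binding).
From A_Bᵀ y = c: 2·y_finishing + 2·y_varnish = 24; 5·y_finishing + 3·y_varnish = 52.
→ y_finishing = 8 and y_varnish = 4.
chairs enters the basis when its profit ≥ yᵀa₃ = 8·1 + 4·2 = 16.

16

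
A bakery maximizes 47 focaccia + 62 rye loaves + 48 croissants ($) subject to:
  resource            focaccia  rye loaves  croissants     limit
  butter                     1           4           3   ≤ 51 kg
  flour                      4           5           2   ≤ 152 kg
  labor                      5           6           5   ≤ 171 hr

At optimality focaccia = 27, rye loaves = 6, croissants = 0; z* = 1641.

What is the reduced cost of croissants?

-3

Check each constraint at x*: butter 51/51 (tight); flour 138/152 (slack 14); labor 171/171 (tight).
Slack constraints have shadow price 0 (complementary slackness).
Dual feasibility on the basic columns requires 1·y_butter + 5·y_labor = 47, 4·y_butter + 6·y_labor = 62.
Solving: y_butter = 2, y_labor = 9.
Reduced cost of croissants: c₃ − yᵀa₃ = 48 − (2·3 + 9·5) = 48 − 51 = -3.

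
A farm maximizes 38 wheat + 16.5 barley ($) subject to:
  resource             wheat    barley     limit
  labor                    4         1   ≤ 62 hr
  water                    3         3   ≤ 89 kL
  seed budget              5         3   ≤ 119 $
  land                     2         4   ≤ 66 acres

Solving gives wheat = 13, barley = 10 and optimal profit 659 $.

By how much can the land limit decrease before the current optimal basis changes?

35

Binding constraints: labor, land. The basis is B = [[4,1],[2,4]] with det 14.
Per unit decrease in land, x* moves by d = (0.0714, -0.2857).
The basis stays optimal until barley reaches 0; allowable decrease = 35 acres.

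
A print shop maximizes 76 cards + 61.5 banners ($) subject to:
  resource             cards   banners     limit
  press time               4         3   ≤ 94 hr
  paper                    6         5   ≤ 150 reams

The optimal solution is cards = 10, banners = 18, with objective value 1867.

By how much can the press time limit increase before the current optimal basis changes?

6

Binding constraints: press time, paper. The basis is B = [[4,3],[6,5]] with det 2.
Per unit increase in press time, x* moves by d = (2.5, -3).
The basis stays optimal until banners reaches 0; allowable increase = 6 hr.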